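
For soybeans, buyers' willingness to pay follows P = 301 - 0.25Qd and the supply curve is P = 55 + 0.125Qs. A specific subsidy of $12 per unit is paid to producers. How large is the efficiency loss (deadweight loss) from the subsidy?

Deadweight loss = $192

Pre-subsidy: 301 - 0.25Q = 55 + 0.125Q gives Q* = 656 and P* = 137.
With the subsidy, sellers receive Ps = Pb + 12 for each unit, where Pb is the price buyers pay.
On the curves, Pb = 301 - 0.25Q and Ps = 55 + 0.125Q; the wedge Ps − Pb = 12 gives 55 + 0.125Q − (301 - 0.25Q) = 12, so Q' = 688.
Then Pb = 301 − 0.25·688 = 129 and Ps = 55 + 0.125·688 = 141.
The subsidy expands output by 688 − 656 = 32 past the efficient level; on those units the gap between marginal cost and willingness to pay runs from 0 up to 12.
DWL = ½ × 12 × 32 = 192.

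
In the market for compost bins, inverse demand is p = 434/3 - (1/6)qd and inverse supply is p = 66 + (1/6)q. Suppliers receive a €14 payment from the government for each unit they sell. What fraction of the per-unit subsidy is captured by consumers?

Pre-subsidy: 434/3 - (1/6)q = 66 + (1/6)q gives q* = 236 and p* = 316/3.
With the subsidy, sellers receive ps = pb + 14 for each unit, where pb is the price buyers pay.
On the curves, pb = 434/3 - (1/6)q and ps = 66 + (1/6)q; the wedge ps − pb = 14 gives 66 + (1/6)q − (434/3 - (1/6)q) = 14, so q' = 278.
Then pb = 434/3 − (1/6)·278 = 295/3 and ps = 66 + (1/6)·278 = 337/3.
Buyers' price falls by p* − pb = 316/3 − 295/3 = 7; sellers' price rises by ps − p* = 337/3 − 316/3 = 7.
So consumers capture 7/14 = 0.5 of each unit of subsidy.

Consumer share = 0.5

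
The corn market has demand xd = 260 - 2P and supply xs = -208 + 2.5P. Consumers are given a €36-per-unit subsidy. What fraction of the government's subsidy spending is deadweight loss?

Pre-subsidy: 260 - 2P = -208 + 2.5P gives P* = 104, x* = 52.
With the rebate, buyers effectively pay Pb = Ps − 36, where Ps is the price sellers receive.
Demand in terms of Ps becomes xd = 260 − 2(Ps − 36) = 332 - 2Ps. Setting this equal to supply: 332 - 2Ps = -208 + 2.5Ps, so Ps = 120.
Buyers pay Pb = 120 − 36 = 84; x' = -208 + 2.5·120 = 92.
ΔCS = ½(52 + 92)(104 − 84) = 1440; ΔPS = ½(52 + 92)(120 − 104) = 1152.
Government spending = 36 × 92 = 3312.
DWL = ½ × 36 × (92 − 52) = 720; fraction = 720 / 3312 = 5/23.

DWL / government spending = 5/23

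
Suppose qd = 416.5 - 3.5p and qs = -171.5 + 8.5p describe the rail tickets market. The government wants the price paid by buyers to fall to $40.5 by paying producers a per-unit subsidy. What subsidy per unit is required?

At a buyer price of 40.5, quantity demanded is 416.5 − 3.5·40.5 = 274.75.
Sellers supply 274.75 only when they receive ps with -171.5 + 8.5·ps = 274.75, i.e. ps = 52.5.
s = ps − pb = 52.5 − 40.5 = 12.

Required subsidy s = $12 per unit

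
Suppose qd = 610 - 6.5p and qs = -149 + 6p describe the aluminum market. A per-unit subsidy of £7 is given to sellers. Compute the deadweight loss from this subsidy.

Pre-subsidy: 610 - 6.5p = -149 + 6p gives p* = 60.72, q* = 215.32.
With the subsidy, sellers receive ps = pb + 7 for each unit, where pb is the price buyers pay.
Supply in terms of pb becomes qs = -149 + 6(pb + 7) = -107 + 6pb. Setting this equal to demand: 610 - 6.5pb = -107 + 6pb, so pb = 57.36.
Sellers receive ps = 57.36 + 7 = 64.36; q' = 610 − 6.5·57.36 = 237.16.
The subsidy expands output by 237.16 − 215.32 = 21.84 past the efficient level; on those units the gap between marginal cost and willingness to pay runs from 0 up to 7.
DWL = ½ × 7 × 21.84 = 76.44.

Deadweight loss = £76.44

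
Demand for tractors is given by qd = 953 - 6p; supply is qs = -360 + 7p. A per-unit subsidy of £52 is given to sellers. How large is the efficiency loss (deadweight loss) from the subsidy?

Pre-subsidy: 953 - 6p = -360 + 7p gives p* = 101, q* = 347.
With the subsidy, sellers receive ps = pb + 52 for each unit, where pb is the price buyers pay.
Supply in terms of pb becomes qs = -360 + 7(pb + 52) = 4 + 7pb. Setting this equal to demand: 953 - 6pb = 4 + 7pb, so pb = 73.
Sellers receive ps = 73 + 52 = 125; q' = 953 − 6·73 = 515.
The subsidy expands output by 515 − 347 = 168 past the efficient level; on those units the gap between marginal cost and willingness to pay runs from 0 up to 52.
DWL = ½ × 52 × 168 = 4368.

Deadweight loss = £4368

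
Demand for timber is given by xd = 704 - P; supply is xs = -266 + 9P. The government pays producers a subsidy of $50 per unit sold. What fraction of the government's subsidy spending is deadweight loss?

DWL / government spending = 45/1304

Pre-subsidy: 704 - P = -266 + 9P gives P* = 97, x* = 607.
With the subsidy, sellers receive Ps = Pb + 50 for each unit, where Pb is the price buyers pay.
Supply in terms of Pb becomes xs = -266 + 9(Pb + 50) = 184 + 9Pb. Setting this equal to demand: 704 - Pb = 184 + 9Pb, so Pb = 52.
Sellers receive Ps = 52 + 50 = 102; x' = 704 − 1·52 = 652.
ΔCS = ½(607 + 652)(97 − 52) = 28327.5; ΔPS = ½(607 + 652)(102 − 97) = 3147.5.
Government spending = 50 × 652 = 32600.
DWL = ½ × 50 × (652 − 607) = 1125; fraction = 1125 / 32600 = 45/1304.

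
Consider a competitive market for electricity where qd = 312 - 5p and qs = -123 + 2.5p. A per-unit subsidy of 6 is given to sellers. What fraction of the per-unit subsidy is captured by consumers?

Consumer share = 1/3

Pre-subsidy: 312 - 5p = -123 + 2.5p gives p* = 58, q* = 22.
With the subsidy, sellers receive ps = pb + 6 for each unit, where pb is the price buyers pay.
Supply in terms of pb becomes qs = -123 + 2.5(pb + 6) = -108 + 2.5pb. Setting this equal to demand: 312 - 5pb = -108 + 2.5pb, so pb = 56.
Sellers receive ps = 56 + 6 = 62; q' = 312 − 5·56 = 32.
Buyers' price falls by p* − pb = 58 − 56 = 2; sellers' price rises by ps − p* = 62 − 58 = 4.
So consumers capture 2/6 = 1/3 of each unit of subsidy.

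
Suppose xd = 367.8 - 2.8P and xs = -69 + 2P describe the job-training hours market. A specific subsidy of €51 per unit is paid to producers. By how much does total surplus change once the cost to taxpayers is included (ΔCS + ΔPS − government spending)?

Pre-subsidy: 367.8 - 2.8P = -69 + 2P gives P* = 91, x* = 113.
With the subsidy, sellers receive Ps = Pb + 51 for each unit, where Pb is the price buyers pay.
Supply in terms of Pb becomes xs = -69 + 2(Pb + 51) = 33 + 2Pb. Setting this equal to demand: 367.8 - 2.8Pb = 33 + 2Pb, so Pb = 69.75.
Sellers receive Ps = 69.75 + 51 = 120.75; x' = 367.8 − 2.8·69.75 = 172.5.
ΔCS = ½(113 + 172.5)(91 − 69.75) = 3033.4375; ΔPS = ½(113 + 172.5)(120.75 − 91) = 4246.8125.
Government spending = 51 × 172.5 = 8797.5.
Net change = 3033.4375 + 4246.8125 − 8797.5 = -1517.25. The loss equals the DWL triangle ½·51·59.5.

Net change in total surplus = -€1517.25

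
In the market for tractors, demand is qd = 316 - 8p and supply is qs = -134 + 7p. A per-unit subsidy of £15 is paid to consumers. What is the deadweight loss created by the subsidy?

Pre-subsidy: 316 - 8p = -134 + 7p gives p* = 30, q* = 76.
With the rebate, buyers effectively pay pb = ps − 15, where ps is the price sellers receive.
Demand in terms of ps becomes qd = 316 − 8(ps − 15) = 436 - 8ps. Setting this equal to supply: 436 - 8ps = -134 + 7ps, so ps = 38.
Buyers pay pb = 38 − 15 = 23; q' = -134 + 7·38 = 132.
The subsidy expands output by 132 − 76 = 56 past the efficient level; on those units the gap between marginal cost and willingness to pay runs from 0 up to 15.
DWL = ½ × 15 × 56 = 420.

Deadweight loss = £420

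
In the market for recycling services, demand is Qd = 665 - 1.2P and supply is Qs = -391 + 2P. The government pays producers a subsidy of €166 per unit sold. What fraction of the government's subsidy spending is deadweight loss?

Pre-subsidy: 665 - 1.2P = -391 + 2P gives P* = 330, Q* = 269.
With the subsidy, sellers receive Ps = Pb + 166 for each unit, where Pb is the price buyers pay.
Supply in terms of Pb becomes Qs = -391 + 2(Pb + 166) = -59 + 2Pb. Setting this equal to demand: 665 - 1.2Pb = -59 + 2Pb, so Pb = 226.25.
Sellers receive Ps = 226.25 + 166 = 392.25; Q' = 665 − 1.2·226.25 = 393.5.
ΔCS = ½(269 + 393.5)(330 − 226.25) = 34367.1875; ΔPS = ½(269 + 393.5)(392.25 − 330) = 20620.3125.
Government spending = 166 × 393.5 = 65321.
DWL = ½ × 166 × (393.5 − 269) = 10333.5; fraction = 10333.5 / 65321 = 249/1574.

DWL / government spending = 249/1574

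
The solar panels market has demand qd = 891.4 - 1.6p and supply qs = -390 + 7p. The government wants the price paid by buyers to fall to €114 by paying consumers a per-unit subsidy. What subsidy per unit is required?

At a buyer price of 114, quantity demanded is 891.4 − 1.6·114 = 709.
Sellers supply 709 only when they receive ps with -390 + 7·ps = 709, i.e. ps = 157.
s = ps − pb = 157 − 114 = 43.

Required subsidy s = €43 per unit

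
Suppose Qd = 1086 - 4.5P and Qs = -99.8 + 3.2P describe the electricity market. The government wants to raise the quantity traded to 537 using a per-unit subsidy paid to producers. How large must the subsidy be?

At Q = 537, invert demand for the buyer price: Pb = (1086 − 537)/4.5 = 122; invert supply for the seller price: Ps = (537 − (-99.8))/3.2 = 199.
The subsidy must fill the gap: s = Ps − Pb = 199 − 122 = 77.

Required subsidy s = 77 per unit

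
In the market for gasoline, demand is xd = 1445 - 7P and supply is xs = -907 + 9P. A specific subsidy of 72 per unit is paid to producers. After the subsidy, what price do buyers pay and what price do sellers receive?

Buyers pay 106.5; sellers receive 178.5

Pre-subsidy: 1445 - 7P = -907 + 9P gives P* = 147, x* = 416.
With the subsidy, sellers receive Ps = Pb + 72 for each unit, where Pb is the price buyers pay.
Supply in terms of Pb becomes xs = -907 + 9(Pb + 72) = -259 + 9Pb. Setting this equal to demand: 1445 - 7Pb = -259 + 9Pb, so Pb = 106.5.
Sellers receive Ps = 106.5 + 72 = 178.5; x' = 1445 − 7·106.5 = 699.5.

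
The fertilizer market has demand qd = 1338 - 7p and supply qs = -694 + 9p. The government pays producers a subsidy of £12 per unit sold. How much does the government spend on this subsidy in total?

Government cost = £5955

Pre-subsidy: 1338 - 7p = -694 + 9p gives p* = 127, q* = 449.
With the subsidy, sellers receive ps = pb + 12 for each unit, where pb is the price buyers pay.
Supply in terms of pb becomes qs = -694 + 9(pb + 12) = -586 + 9pb. Setting this equal to demand: 1338 - 7pb = -586 + 9pb, so pb = 120.25.
Sellers receive ps = 120.25 + 12 = 132.25; q' = 1338 − 7·120.25 = 496.25.
Government outlay = subsidy × quantity = 12 × 496.25 = 5955.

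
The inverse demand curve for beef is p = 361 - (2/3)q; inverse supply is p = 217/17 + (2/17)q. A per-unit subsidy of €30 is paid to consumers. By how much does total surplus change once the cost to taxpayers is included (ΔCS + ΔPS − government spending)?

Net change in total surplus = -€573.75

Pre-subsidy: 361 - (2/3)q = 217/17 + (2/17)q gives q* = 444 and p* = 65.
With the rebate, buyers effectively pay pb = ps − 30, where ps is the price sellers receive.
On the curves, pb = 361 - (2/3)q and ps = 217/17 + (2/17)q; the wedge ps − pb = 30 gives 217/17 + (2/17)q − (361 - (2/3)q) = 30, so q' = 482.25.
Then pb = 361 − (2/3)·482.25 = 39.5 and ps = 217/17 + (2/17)·482.25 = 69.5.
ΔCS = ½(444 + 482.25)(65 − 39.5) = 11809.6875; ΔPS = ½(444 + 482.25)(69.5 − 65) = 2084.0625.
Government spending = 30 × 482.25 = 14467.5.
Net change = 11809.6875 + 2084.0625 − 14467.5 = -573.75. The loss equals the DWL triangle ½·30·38.25.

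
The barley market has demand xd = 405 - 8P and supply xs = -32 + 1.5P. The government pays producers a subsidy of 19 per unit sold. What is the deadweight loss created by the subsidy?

Pre-subsidy: 405 - 8P = -32 + 1.5P gives P* = 46, x* = 37.
With the subsidy, sellers receive Ps = Pb + 19 for each unit, where Pb is the price buyers pay.
Supply in terms of Pb becomes xs = -32 + 1.5(Pb + 19) = -3.5 + 1.5Pb. Setting this equal to demand: 405 - 8Pb = -3.5 + 1.5Pb, so Pb = 43.
Sellers receive Ps = 43 + 19 = 62; x' = 405 − 8·43 = 61.
The subsidy expands output by 61 − 37 = 24 past the efficient level; on those units the gap between marginal cost and willingness to pay runs from 0 up to 19.
DWL = ½ × 19 × 24 = 228.

Deadweight loss = 228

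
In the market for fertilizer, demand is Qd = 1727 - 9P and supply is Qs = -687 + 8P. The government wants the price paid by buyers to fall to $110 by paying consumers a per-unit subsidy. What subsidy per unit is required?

Required subsidy s = $68 per unit

At a buyer price of 110, quantity demanded is 1727 − 9·110 = 737.
Sellers supply 737 only when they receive Ps with -687 + 8·Ps = 737, i.e. Ps = 178.
s = Ps − Pb = 178 − 110 = 68.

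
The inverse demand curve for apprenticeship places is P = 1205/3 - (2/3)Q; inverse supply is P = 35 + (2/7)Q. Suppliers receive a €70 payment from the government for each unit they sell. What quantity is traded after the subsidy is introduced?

Pre-subsidy: 1205/3 - (2/3)Q = 35 + (2/7)Q gives Q* = 385 and P* = 145.
With the subsidy, sellers receive Ps = Pb + 70 for each unit, where Pb is the price buyers pay.
On the curves, Pb = 1205/3 - (2/3)Q and Ps = 35 + (2/7)Q; the wedge Ps − Pb = 70 gives 35 + (2/7)Q − (1205/3 - (2/3)Q) = 70, so Q' = 458.5.
Then Pb = 1205/3 − (2/3)·458.5 = 96 and Ps = 35 + (2/7)·458.5 = 166.

Q' = 458.5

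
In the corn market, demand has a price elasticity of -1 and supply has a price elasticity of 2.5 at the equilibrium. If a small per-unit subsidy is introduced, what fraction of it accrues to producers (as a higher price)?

For a small subsidy around the equilibrium, the benefit split depends on the relative slopes, which at a point are proportional to the elasticities.
Buyer share = εs/(εs + |εd|) = 2.5/(2.5 + 1) = 5/7; seller share = |εd|/(εs + |εd|) = 2/7.
So producers capture 2/7 of the subsidy.

Producer share = 2/7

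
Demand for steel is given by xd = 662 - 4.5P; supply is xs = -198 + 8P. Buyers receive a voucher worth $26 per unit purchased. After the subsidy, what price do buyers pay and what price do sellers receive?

Buyers pay $52.16; sellers receive $78.16

Pre-subsidy: 662 - 4.5P = -198 + 8P gives P* = 68.8, x* = 352.4.
With the rebate, buyers effectively pay Pb = Ps − 26, where Ps is the price sellers receive.
Demand in terms of Ps becomes xd = 662 − 4.5(Ps − 26) = 779 - 4.5Ps. Setting this equal to supply: 779 - 4.5Ps = -198 + 8Ps, so Ps = 78.16.
Buyers pay Pb = 78.16 − 26 = 52.16; x' = -198 + 8·78.16 = 427.28.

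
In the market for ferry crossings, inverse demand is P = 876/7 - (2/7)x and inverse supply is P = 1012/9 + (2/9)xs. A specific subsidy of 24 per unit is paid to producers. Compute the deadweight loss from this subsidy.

Pre-subsidy: 876/7 - (2/7)x = 1012/9 + (2/9)x gives x* = 25 and P* = 118.
With the subsidy, sellers receive Ps = Pb + 24 for each unit, where Pb is the price buyers pay.
On the curves, Pb = 876/7 - (2/7)x and Ps = 1012/9 + (2/9)x; the wedge Ps − Pb = 24 gives 1012/9 + (2/9)x − (876/7 - (2/7)x) = 24, so x' = 72.25.
Then Pb = 876/7 − (2/7)·72.25 = 104.5 and Ps = 1012/9 + (2/9)·72.25 = 128.5.
The subsidy expands output by 72.25 − 25 = 47.25 past the efficient level; on those units the gap between marginal cost and willingness to pay runs from 0 up to 24.
DWL = ½ × 24 × 47.25 = 567.

Deadweight loss = 567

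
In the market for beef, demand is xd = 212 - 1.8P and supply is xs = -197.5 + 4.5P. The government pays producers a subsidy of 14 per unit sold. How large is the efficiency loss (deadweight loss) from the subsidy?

Deadweight loss = 126

Pre-subsidy: 212 - 1.8P = -197.5 + 4.5P gives P* = 65, x* = 95.
With the subsidy, sellers receive Ps = Pb + 14 for each unit, where Pb is the price buyers pay.
Supply in terms of Pb becomes xs = -197.5 + 4.5(Pb + 14) = -134.5 + 4.5Pb. Setting this equal to demand: 212 - 1.8Pb = -134.5 + 4.5Pb, so Pb = 55.
Sellers receive Ps = 55 + 14 = 69; x' = 212 − 1.8·55 = 113.
The subsidy expands output by 113 − 95 = 18 past the efficient level; on those units the gap between marginal cost and willingness to pay runs from 0 up to 14.
DWL = ½ × 14 × 18 = 126.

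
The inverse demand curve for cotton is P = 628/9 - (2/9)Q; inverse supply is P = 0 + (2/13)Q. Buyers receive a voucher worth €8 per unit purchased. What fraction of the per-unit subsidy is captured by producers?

Producer share = 9/22

Pre-subsidy: 628/9 - (2/9)Q = 0 + (2/13)Q gives Q* = 2041/11 and P* = 314/11.
With the rebate, buyers effectively pay Pb = Ps − 8, where Ps is the price sellers receive.
On the curves, Pb = 628/9 - (2/9)Q and Ps = 0 + (2/13)Q; the wedge Ps − Pb = 8 gives 0 + (2/13)Q − (628/9 - (2/9)Q) = 8, so Q' = 2275/11.
Then Pb = 628/9 − (2/9)·(2275/11) = 262/11 and Ps = 0 + (2/13)·(2275/11) = 350/11.
Buyers' price falls by P* − Pb = 314/11 − 262/11 = 52/11; sellers' price rises by Ps − P* = 350/11 − 314/11 = 36/11.
So producers capture (36/11)/8 = 9/22 of each unit of subsidy.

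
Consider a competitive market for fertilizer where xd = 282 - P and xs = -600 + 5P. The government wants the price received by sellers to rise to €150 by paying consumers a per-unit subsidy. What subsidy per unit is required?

At a seller price of 150, quantity supplied is -600 + 5·150 = 150.
Buyers absorb 150 only when they pay Pb with 282 − 1·Pb = 150, i.e. Pb = 132.
s = Ps − Pb = 150 − 132 = 18.

Required subsidy s = €18 per unit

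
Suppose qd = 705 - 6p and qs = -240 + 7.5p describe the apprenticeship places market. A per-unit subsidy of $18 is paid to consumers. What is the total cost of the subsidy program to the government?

Government cost = $6210

Pre-subsidy: 705 - 6p = -240 + 7.5p gives p* = 70, q* = 285.
With the rebate, buyers effectively pay pb = ps − 18, where ps is the price sellers receive.
Demand in terms of ps becomes qd = 705 − 6(ps − 18) = 813 - 6ps. Setting this equal to supply: 813 - 6ps = -240 + 7.5ps, so ps = 78.
Buyers pay pb = 78 − 18 = 60; q' = -240 + 7.5·78 = 345.
Government outlay = subsidy × quantity = 18 × 345 = 6210.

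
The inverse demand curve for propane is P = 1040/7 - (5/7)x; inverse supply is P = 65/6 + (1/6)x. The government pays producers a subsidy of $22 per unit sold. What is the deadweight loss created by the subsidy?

Deadweight loss = 10164/37

Pre-subsidy: 1040/7 - (5/7)x = 65/6 + (1/6)x gives x* = 5785/37 and P* = 1365/37.
With the subsidy, sellers receive Ps = Pb + 22 for each unit, where Pb is the price buyers pay.
On the curves, Pb = 1040/7 - (5/7)x and Ps = 65/6 + (1/6)x; the wedge Ps − Pb = 22 gives 65/6 + (1/6)x − (1040/7 - (5/7)x) = 22, so x' = 6709/37.
Then Pb = 1040/7 − (5/7)·(6709/37) = 705/37 and Ps = 65/6 + (1/6)·(6709/37) = 1519/37.
The subsidy expands output by 6709/37 − 5785/37 = 924/37 past the efficient level; on those units the gap between marginal cost and willingness to pay runs from 0 up to 22.
DWL = ½ × 22 × 924/37 = 10164/37.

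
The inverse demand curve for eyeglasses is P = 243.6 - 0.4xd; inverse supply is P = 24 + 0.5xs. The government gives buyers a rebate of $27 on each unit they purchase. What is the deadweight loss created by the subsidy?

Pre-subsidy: 243.6 - 0.4x = 24 + 0.5x gives x* = 244 and P* = 146.
With the rebate, buyers effectively pay Pb = Ps − 27, where Ps is the price sellers receive.
On the curves, Pb = 243.6 - 0.4x and Ps = 24 + 0.5x; the wedge Ps − Pb = 27 gives 24 + 0.5x − (243.6 - 0.4x) = 27, so x' = 274.
Then Pb = 243.6 − 0.4·274 = 134 and Ps = 24 + 0.5·274 = 161.
The subsidy expands output by 274 − 244 = 30 past the efficient level; on those units the gap between marginal cost and willingness to pay runs from 0 up to 27.
DWL = ½ × 27 × 30 = 405.

Deadweight loss = $405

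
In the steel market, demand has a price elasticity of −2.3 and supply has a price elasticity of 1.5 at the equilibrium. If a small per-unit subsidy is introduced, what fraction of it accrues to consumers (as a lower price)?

Consumer share = 15/38

For a small subsidy around the equilibrium, the benefit split depends on the relative slopes, which at a point are proportional to the elasticities.
Buyer share = εs/(εs + |εd|) = 1.5/(1.5 + 2.3) = 15/38; seller share = |εd|/(εs + |εd|) = 23/38.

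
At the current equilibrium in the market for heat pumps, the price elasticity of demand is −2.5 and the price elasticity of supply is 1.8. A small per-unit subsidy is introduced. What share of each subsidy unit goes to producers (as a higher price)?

Producer share = 25/43

For a small subsidy around the equilibrium, the benefit split depends on the relative slopes, which at a point are proportional to the elasticities.
Buyer share = εs/(εs + |εd|) = 1.8/(1.8 + 2.5) = 18/43; seller share = |εd|/(εs + |εd|) = 25/43.
So producers capture 25/43 of the subsidy.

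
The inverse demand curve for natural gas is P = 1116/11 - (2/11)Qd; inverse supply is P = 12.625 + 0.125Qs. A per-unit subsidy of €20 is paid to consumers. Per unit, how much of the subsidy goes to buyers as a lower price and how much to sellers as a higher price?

Pre-subsidy: 1116/11 - (2/11)Q = 12.625 + 0.125Q gives Q* = 7817/27 and P* = 1318/27.
With the rebate, buyers effectively pay Pb = Ps − 20, where Ps is the price sellers receive.
On the curves, Pb = 1116/11 - (2/11)Q and Ps = 12.625 + 0.125Q; the wedge Ps − Pb = 20 gives 12.625 + 0.125Q − (1116/11 - (2/11)Q) = 20, so Q' = 9577/27.
Then Pb = 1116/11 − (2/11)·(9577/27) = 998/27 and Ps = 12.625 + 0.125·(9577/27) = 1538/27.
Buyers' price falls by P* − Pb = 1318/27 − 998/27 = 320/27; sellers' price rises by Ps − P* = 1538/27 − 1318/27 = 220/27.

Buyers gain 320/27 per unit; sellers gain 220/27 per unit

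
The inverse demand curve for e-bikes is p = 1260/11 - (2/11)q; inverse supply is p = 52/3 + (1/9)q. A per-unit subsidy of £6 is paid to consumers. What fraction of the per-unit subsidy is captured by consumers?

Pre-subsidy: 1260/11 - (2/11)q = 52/3 + (1/9)q gives q* = 9624/29 and p* = 1572/29.
With the rebate, buyers effectively pay pb = ps − 6, where ps is the price sellers receive.
On the curves, pb = 1260/11 - (2/11)q and ps = 52/3 + (1/9)q; the wedge ps − pb = 6 gives 52/3 + (1/9)q − (1260/11 - (2/11)q) = 6, so q' = 10218/29.
Then pb = 1260/11 − (2/11)·(10218/29) = 1464/29 and ps = 52/3 + (1/9)·(10218/29) = 1638/29.
Buyers' price falls by p* − pb = 1572/29 − 1464/29 = 108/29; sellers' price rises by ps − p* = 1638/29 − 1572/29 = 66/29.
So consumers capture (108/29)/6 = 18/29 of each unit of subsidy.

Consumer share = 18/29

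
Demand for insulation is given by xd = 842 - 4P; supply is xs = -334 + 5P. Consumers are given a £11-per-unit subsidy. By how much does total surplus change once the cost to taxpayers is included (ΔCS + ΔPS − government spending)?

Net change in total surplus = -1210/9

Pre-subsidy: 842 - 4P = -334 + 5P gives P* = 392/3, x* = 958/3.
With the rebate, buyers effectively pay Pb = Ps − 11, where Ps is the price sellers receive.
Demand in terms of Ps becomes xd = 842 − 4(Ps − 11) = 886 - 4Ps. Setting this equal to supply: 886 - 4Ps = -334 + 5Ps, so Ps = 1220/9.
Buyers pay Pb = 1220/9 − 11 = 1121/9; x' = -334 + 5·(1220/9) = 3094/9.
ΔCS = ½(958/3 + 3094/9)(392/3 − 1121/9) = 164120/81; ΔPS = ½(958/3 + 3094/9)(1220/9 − 392/3) = 131296/81.
Government spending = 11 × 3094/9 = 34034/9.
Net change = 164120/81 + 131296/81 − 34034/9 = -1210/9. The loss equals the DWL triangle ½·11·220/9.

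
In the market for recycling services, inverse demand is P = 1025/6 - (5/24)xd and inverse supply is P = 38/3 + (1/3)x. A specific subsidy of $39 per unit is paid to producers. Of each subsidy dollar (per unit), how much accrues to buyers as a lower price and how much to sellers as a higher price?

Buyers gain $15 per unit; sellers gain $24 per unit

Pre-subsidy: 1025/6 - (5/24)x = 38/3 + (1/3)x gives x* = 292 and P* = 110.
With the subsidy, sellers receive Ps = Pb + 39 for each unit, where Pb is the price buyers pay.
On the curves, Pb = 1025/6 - (5/24)x and Ps = 38/3 + (1/3)x; the wedge Ps − Pb = 39 gives 38/3 + (1/3)x − (1025/6 - (5/24)x) = 39, so x' = 364.
Then Pb = 1025/6 − (5/24)·364 = 95 and Ps = 38/3 + (1/3)·364 = 134.
Buyers' price falls by P* − Pb = 110 − 95 = 15; sellers' price rises by Ps − P* = 134 − 110 = 24.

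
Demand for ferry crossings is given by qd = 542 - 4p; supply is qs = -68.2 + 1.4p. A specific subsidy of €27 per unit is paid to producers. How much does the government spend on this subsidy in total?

Pre-subsidy: 542 - 4p = -68.2 + 1.4p gives p* = 113, q* = 90.
With the subsidy, sellers receive ps = pb + 27 for each unit, where pb is the price buyers pay.
Supply in terms of pb becomes qs = -68.2 + 1.4(pb + 27) = -30.4 + 1.4pb. Setting this equal to demand: 542 - 4pb = -30.4 + 1.4pb, so pb = 106.
Sellers receive ps = 106 + 27 = 133; q' = 542 − 4·106 = 118.
Government outlay = subsidy × quantity = 27 × 118 = 3186.

Government cost = €3186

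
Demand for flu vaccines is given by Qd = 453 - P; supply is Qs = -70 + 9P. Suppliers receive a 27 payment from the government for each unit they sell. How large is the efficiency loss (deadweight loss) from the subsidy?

Pre-subsidy: 453 - P = -70 + 9P gives P* = 52.3, Q* = 400.7.
With the subsidy, sellers receive Ps = Pb + 27 for each unit, where Pb is the price buyers pay.
Supply in terms of Pb becomes Qs = -70 + 9(Pb + 27) = 173 + 9Pb. Setting this equal to demand: 453 - Pb = 173 + 9Pb, so Pb = 28.
Sellers receive Ps = 28 + 27 = 55; Q' = 453 − 1·28 = 425.
The subsidy expands output by 425 − 400.7 = 24.3 past the efficient level; on those units the gap between marginal cost and willingness to pay runs from 0 up to 27.
DWL = ½ × 27 × 24.3 = 328.05.

Deadweight loss = 328.05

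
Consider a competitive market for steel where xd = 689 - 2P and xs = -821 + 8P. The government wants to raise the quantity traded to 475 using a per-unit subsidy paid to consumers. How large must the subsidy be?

At x = 475, invert demand for the buyer price: Pb = (689 − 475)/2 = 107; invert supply for the seller price: Ps = (475 − (-821))/8 = 162.
The subsidy must fill the gap: s = Ps − Pb = 162 − 107 = 55.

Required subsidy s = 55 per unit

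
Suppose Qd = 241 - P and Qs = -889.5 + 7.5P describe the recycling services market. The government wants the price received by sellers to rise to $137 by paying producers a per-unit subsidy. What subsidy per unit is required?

At a seller price of 137, quantity supplied is -889.5 + 7.5·137 = 138.
Buyers absorb 138 only when they pay Pb with 241 − 1·Pb = 138, i.e. Pb = 103.
s = Ps − Pb = 137 − 103 = 34.

Required subsidy s = $34 per unit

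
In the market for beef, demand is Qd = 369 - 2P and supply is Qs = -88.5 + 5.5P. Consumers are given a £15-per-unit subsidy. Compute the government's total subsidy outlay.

Government cost = £4035

Pre-subsidy: 369 - 2P = -88.5 + 5.5P gives P* = 61, Q* = 247.
With the rebate, buyers effectively pay Pb = Ps − 15, where Ps is the price sellers receive.
Demand in terms of Ps becomes Qd = 369 − 2(Ps − 15) = 399 - 2Ps. Setting this equal to supply: 399 - 2Ps = -88.5 + 5.5Ps, so Ps = 65.
Buyers pay Pb = 65 − 15 = 50; Q' = -88.5 + 5.5·65 = 269.
Government outlay = subsidy × quantity = 15 × 269 = 4035.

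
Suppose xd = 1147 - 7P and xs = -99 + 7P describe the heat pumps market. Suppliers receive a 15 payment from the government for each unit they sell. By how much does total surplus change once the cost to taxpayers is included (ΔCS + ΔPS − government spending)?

Net change in total surplus = -393.75

Pre-subsidy: 1147 - 7P = -99 + 7P gives P* = 89, x* = 524.
With the subsidy, sellers receive Ps = Pb + 15 for each unit, where Pb is the price buyers pay.
Supply in terms of Pb becomes xs = -99 + 7(Pb + 15) = 6 + 7Pb. Setting this equal to demand: 1147 - 7Pb = 6 + 7Pb, so Pb = 81.5.
Sellers receive Ps = 81.5 + 15 = 96.5; x' = 1147 − 7·81.5 = 576.5.
ΔCS = ½(524 + 576.5)(89 − 81.5) = 4126.875; ΔPS = ½(524 + 576.5)(96.5 − 89) = 4126.875.
Government spending = 15 × 576.5 = 8647.5.
Net change = 4126.875 + 4126.875 − 8647.5 = -393.75. The loss equals the DWL triangle ½·15·52.5.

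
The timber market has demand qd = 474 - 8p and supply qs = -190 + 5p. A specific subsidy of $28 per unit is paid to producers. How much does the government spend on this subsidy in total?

Government cost = 55160/13

Pre-subsidy: 474 - 8p = -190 + 5p gives p* = 664/13, q* = 850/13.
With the subsidy, sellers receive ps = pb + 28 for each unit, where pb is the price buyers pay.
Supply in terms of pb becomes qs = -190 + 5(pb + 28) = -50 + 5pb. Setting this equal to demand: 474 - 8pb = -50 + 5pb, so pb = 524/13.
Sellers receive ps = 524/13 + 28 = 888/13; q' = 474 − 8·(524/13) = 1970/13.
Government outlay = subsidy × quantity = 28 × 1970/13 = 55160/13.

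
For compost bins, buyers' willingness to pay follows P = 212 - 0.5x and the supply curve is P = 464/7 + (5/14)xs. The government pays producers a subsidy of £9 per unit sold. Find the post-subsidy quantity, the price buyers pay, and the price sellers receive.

Pre-subsidy: 212 - 0.5x = 464/7 + (5/14)x gives x* = 170 and P* = 127.
With the subsidy, sellers receive Ps = Pb + 9 for each unit, where Pb is the price buyers pay.
On the curves, Pb = 212 - 0.5x and Ps = 464/7 + (5/14)x; the wedge Ps − Pb = 9 gives 464/7 + (5/14)x − (212 - 0.5x) = 9, so x' = 180.5.
Then Pb = 212 − 0.5·180.5 = 121.75 and Ps = 464/7 + (5/14)·180.5 = 130.75.

x' = 180.5; buyers pay £121.75; sellers receive £130.75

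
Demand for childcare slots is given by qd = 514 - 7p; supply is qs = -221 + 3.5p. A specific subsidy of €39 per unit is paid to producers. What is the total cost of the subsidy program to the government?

Pre-subsidy: 514 - 7p = -221 + 3.5p gives p* = 70, q* = 24.
With the subsidy, sellers receive ps = pb + 39 for each unit, where pb is the price buyers pay.
Supply in terms of pb becomes qs = -221 + 3.5(pb + 39) = -84.5 + 3.5pb. Setting this equal to demand: 514 - 7pb = -84.5 + 3.5pb, so pb = 57.
Sellers receive ps = 57 + 39 = 96; q' = 514 − 7·57 = 115.
Government outlay = subsidy × quantity = 39 × 115 = 4485.

Government cost = €4485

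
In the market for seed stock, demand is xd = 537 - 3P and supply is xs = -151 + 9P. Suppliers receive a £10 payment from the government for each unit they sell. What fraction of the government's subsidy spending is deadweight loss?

DWL / government spending = 9/310

Pre-subsidy: 537 - 3P = -151 + 9P gives P* = 172/3, x* = 365.
With the subsidy, sellers receive Ps = Pb + 10 for each unit, where Pb is the price buyers pay.
Supply in terms of Pb becomes xs = -151 + 9(Pb + 10) = -61 + 9Pb. Setting this equal to demand: 537 - 3Pb = -61 + 9Pb, so Pb = 299/6.
Sellers receive Ps = 299/6 + 10 = 359/6; x' = 537 − 3·(299/6) = 387.5.
ΔCS = ½(365 + 387.5)(172/3 − 299/6) = 2821.875; ΔPS = ½(365 + 387.5)(359/6 − 172/3) = 940.625.
Government spending = 10 × 387.5 = 3875.
DWL = ½ × 10 × (387.5 − 365) = 112.5; fraction = 112.5 / 3875 = 9/310.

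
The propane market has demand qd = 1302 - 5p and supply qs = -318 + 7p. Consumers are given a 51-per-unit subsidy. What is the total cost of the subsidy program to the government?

Pre-subsidy: 1302 - 5p = -318 + 7p gives p* = 135, q* = 627.
With the rebate, buyers effectively pay pb = ps − 51, where ps is the price sellers receive.
Demand in terms of ps becomes qd = 1302 − 5(ps − 51) = 1557 - 5ps. Setting this equal to supply: 1557 - 5ps = -318 + 7ps, so ps = 156.25.
Buyers pay pb = 156.25 − 51 = 105.25; q' = -318 + 7·156.25 = 775.75.
Government outlay = subsidy × quantity = 51 × 775.75 = 39563.25.

Government cost = 39563.25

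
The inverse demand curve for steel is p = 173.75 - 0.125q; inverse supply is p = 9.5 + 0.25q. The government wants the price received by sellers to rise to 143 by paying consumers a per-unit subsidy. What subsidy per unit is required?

At a seller price of 143, quantity supplied is -38 + 4·143 = 534.
Buyers absorb 534 only when they pay pb = 173.75 − 0.125·534 = 107.
s = ps − pb = 143 − 107 = 36.

Required subsidy s = 36 per unit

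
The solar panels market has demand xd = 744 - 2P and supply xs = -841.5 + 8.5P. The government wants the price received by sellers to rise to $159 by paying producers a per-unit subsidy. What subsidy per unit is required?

At a seller price of 159, quantity supplied is -841.5 + 8.5·159 = 510.
Buyers absorb 510 only when they pay Pb with 744 − 2·Pb = 510, i.e. Pb = 117.
s = Ps − Pb = 159 − 117 = 42.

Required subsidy s = $42 per unit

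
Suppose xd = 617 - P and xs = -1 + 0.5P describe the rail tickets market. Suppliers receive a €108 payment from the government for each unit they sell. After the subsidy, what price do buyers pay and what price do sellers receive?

Buyers pay €376; sellers receive €484

Pre-subsidy: 617 - P = -1 + 0.5P gives P* = 412, x* = 205.
With the subsidy, sellers receive Ps = Pb + 108 for each unit, where Pb is the price buyers pay.
Supply in terms of Pb becomes xs = -1 + 0.5(Pb + 108) = 53 + 0.5Pb. Setting this equal to demand: 617 - Pb = 53 + 0.5Pb, so Pb = 376.
Sellers receive Ps = 376 + 108 = 484; x' = 617 − 1·376 = 241.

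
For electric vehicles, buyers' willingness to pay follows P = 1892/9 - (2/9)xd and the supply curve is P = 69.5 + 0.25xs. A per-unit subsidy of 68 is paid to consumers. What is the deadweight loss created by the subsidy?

Deadweight loss = 4896

Pre-subsidy: 1892/9 - (2/9)x = 69.5 + 0.25x gives x* = 298 and P* = 144.
With the rebate, buyers effectively pay Pb = Ps − 68, where Ps is the price sellers receive.
On the curves, Pb = 1892/9 - (2/9)x and Ps = 69.5 + 0.25x; the wedge Ps − Pb = 68 gives 69.5 + 0.25x − (1892/9 - (2/9)x) = 68, so x' = 442.
Then Pb = 1892/9 − (2/9)·442 = 112 and Ps = 69.5 + 0.25·442 = 180.
The subsidy expands output by 442 − 298 = 144 past the efficient level; on those units the gap between marginal cost and willingness to pay runs from 0 up to 68.
DWL = ½ × 68 × 144 = 4896.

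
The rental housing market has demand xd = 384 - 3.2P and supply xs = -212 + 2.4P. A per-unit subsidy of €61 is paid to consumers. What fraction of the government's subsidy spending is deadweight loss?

DWL / government spending = 183/556

Pre-subsidy: 384 - 3.2P = -212 + 2.4P gives P* = 745/7, x* = 304/7.
With the rebate, buyers effectively pay Pb = Ps − 61, where Ps is the price sellers receive.
Demand in terms of Ps becomes xd = 384 − 3.2(Ps − 61) = 579.2 - 3.2Ps. Setting this equal to supply: 579.2 - 3.2Ps = -212 + 2.4Ps, so Ps = 989/7.
Buyers pay Pb = 989/7 − 61 = 562/7; x' = -212 + 2.4·(989/7) = 4448/35.
ΔCS = ½(304/7 + 4448/35)(745/7 − 562/7) = 546072/245; ΔPS = ½(304/7 + 4448/35)(989/7 − 745/7) = 728096/245.
Government spending = 61 × 4448/35 = 271328/35.
DWL = ½ × 61 × (4448/35 − 304/7) = 89304/35; fraction = (89304/35) / (271328/35) = 183/556.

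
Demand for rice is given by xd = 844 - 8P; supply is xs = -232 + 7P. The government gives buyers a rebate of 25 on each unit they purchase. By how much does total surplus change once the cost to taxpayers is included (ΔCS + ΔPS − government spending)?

Pre-subsidy: 844 - 8P = -232 + 7P gives P* = 1076/15, x* = 4052/15.
With the rebate, buyers effectively pay Pb = Ps − 25, where Ps is the price sellers receive.
Demand in terms of Ps becomes xd = 844 − 8(Ps − 25) = 1044 - 8Ps. Setting this equal to supply: 1044 - 8Ps = -232 + 7Ps, so Ps = 1276/15.
Buyers pay Pb = 1276/15 − 25 = 901/15; x' = -232 + 7·(1276/15) = 5452/15.
ΔCS = ½(4052/15 + 5452/15)(1076/15 − 901/15) = 3696; ΔPS = ½(4052/15 + 5452/15)(1276/15 − 1076/15) = 4224.
Government spending = 25 × 5452/15 = 27260/3.
Net change = 3696 + 4224 − 27260/3 = -3500/3. The loss equals the DWL triangle ½·25·280/3.

Net change in total surplus = -3500/3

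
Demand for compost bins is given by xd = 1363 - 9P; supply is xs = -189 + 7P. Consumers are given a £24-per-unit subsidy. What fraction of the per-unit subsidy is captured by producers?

Producer share = 0.5625

Pre-subsidy: 1363 - 9P = -189 + 7P gives P* = 97, x* = 490.
With the rebate, buyers effectively pay Pb = Ps − 24, where Ps is the price sellers receive.
Demand in terms of Ps becomes xd = 1363 − 9(Ps − 24) = 1579 - 9Ps. Setting this equal to supply: 1579 - 9Ps = -189 + 7Ps, so Ps = 110.5.
Buyers pay Pb = 110.5 − 24 = 86.5; x' = -189 + 7·110.5 = 584.5.
Buyers' price falls by P* − Pb = 97 − 86.5 = 10.5; sellers' price rises by Ps − P* = 110.5 − 97 = 13.5.
So producers capture 13.5/24 = 0.5625 of each unit of subsidy.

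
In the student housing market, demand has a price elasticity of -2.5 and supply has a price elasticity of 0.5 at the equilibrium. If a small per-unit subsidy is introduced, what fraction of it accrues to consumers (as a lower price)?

For a small subsidy around the equilibrium, the benefit split depends on the relative slopes, which at a point are proportional to the elasticities.
Buyer share = εs/(εs + |εd|) = 0.5/(0.5 + 2.5) = 1/6; seller share = |εd|/(εs + |εd|) = 5/6.

Consumer share = 1/6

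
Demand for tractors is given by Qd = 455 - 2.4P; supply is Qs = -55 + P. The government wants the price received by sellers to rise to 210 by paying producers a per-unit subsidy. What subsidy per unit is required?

Required subsidy s = 85 per unit

At a seller price of 210, quantity supplied is -55 + 1·210 = 155.
Buyers absorb 155 only when they pay Pb with 455 − 2.4·Pb = 155, i.e. Pb = 125.
s = Ps − Pb = 210 − 125 = 85.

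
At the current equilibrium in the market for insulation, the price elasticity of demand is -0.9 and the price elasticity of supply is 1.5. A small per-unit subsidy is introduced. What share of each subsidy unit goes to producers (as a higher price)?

For a small subsidy around the equilibrium, the benefit split depends on the relative slopes, which at a point are proportional to the elasticities.
Buyer share = εs/(εs + |εd|) = 1.5/(1.5 + 0.9) = 0.625; seller share = |εd|/(εs + |εd|) = 0.375.
So producers capture 0.375 of the subsidy.

Producer share = 0.375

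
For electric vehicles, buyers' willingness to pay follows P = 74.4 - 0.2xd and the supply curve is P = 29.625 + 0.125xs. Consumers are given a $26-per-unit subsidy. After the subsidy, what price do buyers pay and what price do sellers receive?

Buyers pay 401/13; sellers receive 739/13

Pre-subsidy: 74.4 - 0.2x = 29.625 + 0.125x gives x* = 1791/13 and P* = 609/13.
With the rebate, buyers effectively pay Pb = Ps − 26, where Ps is the price sellers receive.
On the curves, Pb = 74.4 - 0.2x and Ps = 29.625 + 0.125x; the wedge Ps − Pb = 26 gives 29.625 + 0.125x − (74.4 - 0.2x) = 26, so x' = 2831/13.
Then Pb = 74.4 − 0.2·(2831/13) = 401/13 and Ps = 29.625 + 0.125·(2831/13) = 739/13.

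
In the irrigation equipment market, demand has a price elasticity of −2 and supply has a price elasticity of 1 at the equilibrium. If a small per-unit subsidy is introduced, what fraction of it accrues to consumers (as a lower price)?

For a small subsidy around the equilibrium, the benefit split depends on the relative slopes, which at a point are proportional to the elasticities.
Buyer share = εs/(εs + |εd|) = 1/(1 + 2) = 1/3; seller share = |εd|/(εs + |εd|) = 2/3.

Consumer share = 1/3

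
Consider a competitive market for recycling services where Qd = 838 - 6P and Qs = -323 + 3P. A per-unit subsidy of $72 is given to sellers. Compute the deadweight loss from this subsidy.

Pre-subsidy: 838 - 6P = -323 + 3P gives P* = 129, Q* = 64.
With the subsidy, sellers receive Ps = Pb + 72 for each unit, where Pb is the price buyers pay.
Supply in terms of Pb becomes Qs = -323 + 3(Pb + 72) = -107 + 3Pb. Setting this equal to demand: 838 - 6Pb = -107 + 3Pb, so Pb = 105.
Sellers receive Ps = 105 + 72 = 177; Q' = 838 − 6·105 = 208.
The subsidy expands output by 208 − 64 = 144 past the efficient level; on those units the gap between marginal cost and willingness to pay runs from 0 up to 72.
DWL = ½ × 72 × 144 = 5184.

Deadweight loss = $5184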